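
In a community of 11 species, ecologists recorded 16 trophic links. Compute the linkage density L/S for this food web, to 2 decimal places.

There are L = 16 links among S = 11 species.
L/S = 16/11 = 1.4545 ≈ 1.45.

L/S = 1.45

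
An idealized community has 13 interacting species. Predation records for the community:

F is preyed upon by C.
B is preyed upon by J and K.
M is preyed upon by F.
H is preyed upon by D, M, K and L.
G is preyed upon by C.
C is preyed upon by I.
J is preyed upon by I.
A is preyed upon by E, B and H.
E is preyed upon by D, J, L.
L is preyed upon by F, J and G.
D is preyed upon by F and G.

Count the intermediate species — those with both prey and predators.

Intermediate species (has both prey and predators): B, E, H, D, L, M, G, J, F, C.
Count: 10.

10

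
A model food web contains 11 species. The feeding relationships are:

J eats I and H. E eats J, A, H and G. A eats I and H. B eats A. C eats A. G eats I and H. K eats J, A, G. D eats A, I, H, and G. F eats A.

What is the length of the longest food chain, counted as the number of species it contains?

One longest chain: H → G → E.
It has 3 species and 2 links.

3 species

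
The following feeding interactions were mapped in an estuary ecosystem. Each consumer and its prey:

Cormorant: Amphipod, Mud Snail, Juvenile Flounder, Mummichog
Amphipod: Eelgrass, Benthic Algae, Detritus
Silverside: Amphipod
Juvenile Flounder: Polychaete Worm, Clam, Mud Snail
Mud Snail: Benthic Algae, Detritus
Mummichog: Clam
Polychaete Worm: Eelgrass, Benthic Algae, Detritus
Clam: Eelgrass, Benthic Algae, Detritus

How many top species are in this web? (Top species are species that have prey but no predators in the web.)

Top species (has prey, but nothing eats it): Silverside, Cormorant.
Count: 2.

2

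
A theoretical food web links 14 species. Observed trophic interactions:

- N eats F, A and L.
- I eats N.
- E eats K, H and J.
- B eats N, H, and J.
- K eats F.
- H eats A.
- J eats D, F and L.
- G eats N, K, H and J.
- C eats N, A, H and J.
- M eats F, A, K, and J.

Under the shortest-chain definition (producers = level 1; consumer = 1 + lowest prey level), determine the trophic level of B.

A is a producer → level 1.
H eats A → level 2.
B eats H → level 3.
No prey of B is below level 2, so 3 is the minimum.

Trophic level 3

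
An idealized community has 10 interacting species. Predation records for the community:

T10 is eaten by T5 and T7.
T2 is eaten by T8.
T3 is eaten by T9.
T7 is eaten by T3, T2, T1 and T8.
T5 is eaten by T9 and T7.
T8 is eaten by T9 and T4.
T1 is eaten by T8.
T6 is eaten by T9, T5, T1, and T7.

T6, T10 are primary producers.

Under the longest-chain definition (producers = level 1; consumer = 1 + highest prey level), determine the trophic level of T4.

T6 is a producer → level 1.
T5 eats T6 (level 1); other prey at levels: T10 1 → level 2.
T7 eats T5 (level 2); other prey at levels: T6 1, T10 1 → level 3.
T1 eats T7 (level 3); other prey at levels: T6 1 → level 4.
T8 eats T1 (level 4); other prey at levels: T7 3, T2 4 → level 5.
T4 eats T8 → level 6.

Trophic level 6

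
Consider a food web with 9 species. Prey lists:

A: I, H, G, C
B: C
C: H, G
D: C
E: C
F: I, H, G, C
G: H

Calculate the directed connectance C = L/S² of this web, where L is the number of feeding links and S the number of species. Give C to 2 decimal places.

The web has S = 9 species and L = 14 feeding links.
C = L / S² = 14 / 81 = 0.1728 ≈ 0.17.

C = 0.17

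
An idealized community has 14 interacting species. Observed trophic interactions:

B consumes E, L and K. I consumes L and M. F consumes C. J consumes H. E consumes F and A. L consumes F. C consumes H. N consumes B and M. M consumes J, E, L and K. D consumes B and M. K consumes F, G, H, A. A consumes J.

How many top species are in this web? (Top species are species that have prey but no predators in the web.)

Top species (has prey, but nothing eats it): D, N, I.
Count: 3.

3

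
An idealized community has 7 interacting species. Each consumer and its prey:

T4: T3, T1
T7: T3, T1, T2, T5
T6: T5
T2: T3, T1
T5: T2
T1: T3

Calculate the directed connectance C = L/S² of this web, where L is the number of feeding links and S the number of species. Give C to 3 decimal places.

The web has S = 7 species and L = 11 feeding links.
C = L / S² = 11 / 49 = 0.2245 ≈ 0.224.

C = 0.224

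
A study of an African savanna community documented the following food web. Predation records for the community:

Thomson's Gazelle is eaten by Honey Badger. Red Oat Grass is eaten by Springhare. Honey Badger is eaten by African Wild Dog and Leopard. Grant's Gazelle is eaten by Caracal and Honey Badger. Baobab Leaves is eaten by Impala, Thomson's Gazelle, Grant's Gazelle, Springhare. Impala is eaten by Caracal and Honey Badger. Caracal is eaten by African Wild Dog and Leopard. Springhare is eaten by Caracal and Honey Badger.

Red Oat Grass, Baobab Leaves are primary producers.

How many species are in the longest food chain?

4 species

One longest chain: Baobab Leaves → Thomson's Gazelle → Honey Badger → Leopard.
It has 4 species and 3 links.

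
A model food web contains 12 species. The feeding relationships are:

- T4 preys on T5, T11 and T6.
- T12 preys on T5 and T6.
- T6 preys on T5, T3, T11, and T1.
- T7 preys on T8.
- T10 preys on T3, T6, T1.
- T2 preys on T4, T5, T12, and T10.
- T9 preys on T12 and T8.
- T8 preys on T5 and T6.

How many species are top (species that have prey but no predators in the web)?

3

Top species (has prey, but nothing eats it): T7, T9, T2.
Count: 3.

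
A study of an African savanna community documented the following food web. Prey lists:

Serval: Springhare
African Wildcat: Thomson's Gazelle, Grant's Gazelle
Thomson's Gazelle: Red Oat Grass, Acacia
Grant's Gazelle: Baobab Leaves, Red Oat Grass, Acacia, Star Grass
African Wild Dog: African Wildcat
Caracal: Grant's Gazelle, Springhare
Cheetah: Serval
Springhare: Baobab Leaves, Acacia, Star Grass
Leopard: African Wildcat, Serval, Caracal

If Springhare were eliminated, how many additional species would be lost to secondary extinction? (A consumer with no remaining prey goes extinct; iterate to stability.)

Remove Springhare.
Round 1: Serval (all prey gone) → extinct.
Round 2: Cheetah (all prey gone) → extinct.
No further losses. Total secondary extinctions: 2.

2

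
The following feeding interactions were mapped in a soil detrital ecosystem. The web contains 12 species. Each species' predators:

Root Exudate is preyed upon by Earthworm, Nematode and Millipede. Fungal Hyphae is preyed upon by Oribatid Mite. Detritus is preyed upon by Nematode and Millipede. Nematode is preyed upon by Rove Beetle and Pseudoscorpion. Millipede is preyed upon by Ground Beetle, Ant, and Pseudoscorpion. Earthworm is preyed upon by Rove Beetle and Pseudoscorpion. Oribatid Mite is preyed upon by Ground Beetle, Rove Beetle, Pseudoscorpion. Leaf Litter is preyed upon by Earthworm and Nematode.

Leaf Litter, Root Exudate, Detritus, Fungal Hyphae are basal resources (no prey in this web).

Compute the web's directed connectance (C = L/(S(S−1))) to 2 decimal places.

C = 0.14

The web has S = 12 species and L = 18 feeding links.
C = L / (S(S−1)) = 18 / 132 = 0.1364 ≈ 0.14.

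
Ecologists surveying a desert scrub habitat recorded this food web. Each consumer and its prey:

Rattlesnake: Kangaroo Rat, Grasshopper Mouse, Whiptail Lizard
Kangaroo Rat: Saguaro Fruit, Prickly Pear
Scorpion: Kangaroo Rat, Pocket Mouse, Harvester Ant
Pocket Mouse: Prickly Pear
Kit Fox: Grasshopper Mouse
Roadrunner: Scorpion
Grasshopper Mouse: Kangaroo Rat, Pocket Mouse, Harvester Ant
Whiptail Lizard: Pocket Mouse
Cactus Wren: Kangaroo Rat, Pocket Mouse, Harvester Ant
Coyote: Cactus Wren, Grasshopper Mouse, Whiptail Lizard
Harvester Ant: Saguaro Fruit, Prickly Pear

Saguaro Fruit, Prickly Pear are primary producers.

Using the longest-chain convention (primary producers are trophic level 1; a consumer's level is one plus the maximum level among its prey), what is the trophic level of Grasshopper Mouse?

Saguaro Fruit is a producer → level 1.
Kangaroo Rat eats Saguaro Fruit (level 1); other prey at levels: Prickly Pear 1 → level 2.
Grasshopper Mouse eats Kangaroo Rat (level 2); other prey at levels: Pocket Mouse 2, Harvester Ant 2 → level 3.

Trophic level 3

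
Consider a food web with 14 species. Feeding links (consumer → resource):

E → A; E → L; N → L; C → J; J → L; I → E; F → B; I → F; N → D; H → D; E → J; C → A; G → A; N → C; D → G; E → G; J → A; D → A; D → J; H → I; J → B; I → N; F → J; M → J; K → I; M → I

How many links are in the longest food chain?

One longest chain: A → G → D → N → I → H.
It has 6 species and 5 links.

5 links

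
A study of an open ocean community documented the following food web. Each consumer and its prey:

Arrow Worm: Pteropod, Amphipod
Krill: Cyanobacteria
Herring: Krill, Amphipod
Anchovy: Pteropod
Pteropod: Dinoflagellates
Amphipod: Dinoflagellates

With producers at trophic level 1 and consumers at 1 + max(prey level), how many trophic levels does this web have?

3

Producers (level 1): Dinoflagellates, Cyanobacteria.
Cyanobacteria → Krill → Herring gives Herring level 3.
No species has a prey at level 3, so no species reaches level 4.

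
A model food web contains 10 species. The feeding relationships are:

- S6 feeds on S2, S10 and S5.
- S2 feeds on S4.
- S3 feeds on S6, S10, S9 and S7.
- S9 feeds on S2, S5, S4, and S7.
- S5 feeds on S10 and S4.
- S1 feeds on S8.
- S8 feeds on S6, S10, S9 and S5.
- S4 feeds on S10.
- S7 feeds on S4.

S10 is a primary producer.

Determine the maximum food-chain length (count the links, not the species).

5 links

One longest chain: S10 → S4 → S5 → S9 → S8 → S1.
It has 6 species and 5 links.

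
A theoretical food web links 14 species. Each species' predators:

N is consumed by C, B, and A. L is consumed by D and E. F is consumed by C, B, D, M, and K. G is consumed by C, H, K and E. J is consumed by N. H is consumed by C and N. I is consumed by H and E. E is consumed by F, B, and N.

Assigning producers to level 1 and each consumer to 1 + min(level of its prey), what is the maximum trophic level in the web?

4

Producers (level 1): I, G, L, J.
Following each consumer down to its lowest-level prey: I → E → F → M (levels 1 through 4).
All prey of M (F 3) are at level 3 or above, so M is at level 1 + 3 = 4.
Every consumer has at least one prey at level 3 or below, so none exceeds level 4.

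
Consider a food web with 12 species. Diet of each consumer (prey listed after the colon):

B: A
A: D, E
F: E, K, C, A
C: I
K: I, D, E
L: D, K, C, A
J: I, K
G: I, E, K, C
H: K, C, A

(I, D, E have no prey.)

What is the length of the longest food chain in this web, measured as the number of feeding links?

One longest chain: I → K → J.
It has 3 species and 2 links.

2 links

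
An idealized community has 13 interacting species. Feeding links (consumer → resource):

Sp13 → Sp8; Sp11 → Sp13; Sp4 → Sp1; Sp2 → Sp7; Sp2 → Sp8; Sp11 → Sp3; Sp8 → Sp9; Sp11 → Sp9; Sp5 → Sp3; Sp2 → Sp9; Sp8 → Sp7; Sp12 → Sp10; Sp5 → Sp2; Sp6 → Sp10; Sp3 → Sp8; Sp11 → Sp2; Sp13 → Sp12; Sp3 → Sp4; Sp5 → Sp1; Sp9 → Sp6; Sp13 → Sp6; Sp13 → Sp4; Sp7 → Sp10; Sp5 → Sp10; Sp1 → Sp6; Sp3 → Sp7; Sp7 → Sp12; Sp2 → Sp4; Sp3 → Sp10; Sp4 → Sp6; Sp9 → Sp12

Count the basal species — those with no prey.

Basal species (no prey listed): Sp10.
Count: 1.

1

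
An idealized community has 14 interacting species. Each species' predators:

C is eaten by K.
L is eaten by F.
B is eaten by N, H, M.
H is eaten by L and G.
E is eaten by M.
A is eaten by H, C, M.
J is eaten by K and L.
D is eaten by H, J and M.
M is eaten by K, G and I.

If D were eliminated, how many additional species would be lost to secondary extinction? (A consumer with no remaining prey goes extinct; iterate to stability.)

1

Remove D.
Round 1: J (all prey gone) → extinct.
No further losses. Total secondary extinctions: 1.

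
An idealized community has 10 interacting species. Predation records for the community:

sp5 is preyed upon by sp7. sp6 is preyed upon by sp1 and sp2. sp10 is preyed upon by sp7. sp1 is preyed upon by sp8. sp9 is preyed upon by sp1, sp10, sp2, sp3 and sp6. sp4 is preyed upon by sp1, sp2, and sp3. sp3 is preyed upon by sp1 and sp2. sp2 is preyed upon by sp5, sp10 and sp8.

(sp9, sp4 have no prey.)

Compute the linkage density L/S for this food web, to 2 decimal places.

There are L = 18 links among S = 10 species.
L/S = 18/10 = 1.8000 ≈ 1.80.

L/S = 1.80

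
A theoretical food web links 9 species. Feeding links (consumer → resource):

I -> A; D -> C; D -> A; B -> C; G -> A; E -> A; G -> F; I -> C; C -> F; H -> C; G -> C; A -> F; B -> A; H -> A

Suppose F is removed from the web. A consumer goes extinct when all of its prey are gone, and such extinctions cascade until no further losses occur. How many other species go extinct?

Remove F.
Round 1: A (all prey gone), C (all prey gone) → extinct.
Round 2: G (all prey gone), D (all prey gone), B (all prey gone), E (all prey gone), H (all prey gone), I (all prey gone) → extinct.
No further losses. Total secondary extinctions: 8.

8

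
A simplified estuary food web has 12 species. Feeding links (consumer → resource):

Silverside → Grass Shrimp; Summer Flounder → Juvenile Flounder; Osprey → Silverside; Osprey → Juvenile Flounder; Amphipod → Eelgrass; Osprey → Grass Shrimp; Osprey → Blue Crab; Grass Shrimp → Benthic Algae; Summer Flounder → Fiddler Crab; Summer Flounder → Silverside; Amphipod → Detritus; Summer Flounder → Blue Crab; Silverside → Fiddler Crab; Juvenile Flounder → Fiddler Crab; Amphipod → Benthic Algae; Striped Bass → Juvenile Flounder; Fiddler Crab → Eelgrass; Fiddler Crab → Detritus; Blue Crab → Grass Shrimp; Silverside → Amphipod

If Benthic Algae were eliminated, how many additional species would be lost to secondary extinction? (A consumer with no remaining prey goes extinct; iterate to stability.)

Remove Benthic Algae.
Round 1: Grass Shrimp (all prey gone) → extinct.
Round 2: Blue Crab (all prey gone) → extinct.
No further losses. Total secondary extinctions: 2.

2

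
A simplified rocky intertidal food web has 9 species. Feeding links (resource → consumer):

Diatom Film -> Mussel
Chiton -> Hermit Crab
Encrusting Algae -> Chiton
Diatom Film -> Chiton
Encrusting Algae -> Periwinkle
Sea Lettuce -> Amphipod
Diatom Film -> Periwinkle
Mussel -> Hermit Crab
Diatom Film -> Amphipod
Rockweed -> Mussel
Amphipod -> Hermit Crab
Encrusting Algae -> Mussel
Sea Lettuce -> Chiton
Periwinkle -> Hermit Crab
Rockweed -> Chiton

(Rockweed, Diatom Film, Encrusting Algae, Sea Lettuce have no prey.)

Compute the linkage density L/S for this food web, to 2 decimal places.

There are L = 15 links among S = 9 species.
L/S = 15/9 = 1.6667 ≈ 1.67.

L/S = 1.67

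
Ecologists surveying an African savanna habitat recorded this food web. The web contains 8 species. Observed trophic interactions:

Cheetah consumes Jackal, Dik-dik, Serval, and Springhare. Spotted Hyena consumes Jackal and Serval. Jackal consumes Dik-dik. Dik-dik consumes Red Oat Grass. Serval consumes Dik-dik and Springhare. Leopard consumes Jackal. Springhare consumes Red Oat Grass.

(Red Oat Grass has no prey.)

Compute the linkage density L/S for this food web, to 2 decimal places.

There are L = 12 links among S = 8 species.
L/S = 12/8 = 1.5000 ≈ 1.50.

L/S = 1.50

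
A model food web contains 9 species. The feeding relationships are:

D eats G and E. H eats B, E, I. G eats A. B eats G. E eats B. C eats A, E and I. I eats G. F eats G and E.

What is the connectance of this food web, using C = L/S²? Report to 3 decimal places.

C = 0.173

The web has S = 9 species and L = 14 feeding links.
C = L / S² = 14 / 81 = 0.1728 ≈ 0.173.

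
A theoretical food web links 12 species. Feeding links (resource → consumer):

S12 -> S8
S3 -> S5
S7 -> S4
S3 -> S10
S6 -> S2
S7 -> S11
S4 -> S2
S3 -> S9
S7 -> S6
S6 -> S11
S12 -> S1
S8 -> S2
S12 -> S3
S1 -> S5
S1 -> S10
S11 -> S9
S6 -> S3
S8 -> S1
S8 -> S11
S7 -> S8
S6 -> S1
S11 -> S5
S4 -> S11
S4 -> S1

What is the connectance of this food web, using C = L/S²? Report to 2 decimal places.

C = 0.17

The web has S = 12 species and L = 24 feeding links.
C = L / S² = 24 / 144 = 0.1667 ≈ 0.17.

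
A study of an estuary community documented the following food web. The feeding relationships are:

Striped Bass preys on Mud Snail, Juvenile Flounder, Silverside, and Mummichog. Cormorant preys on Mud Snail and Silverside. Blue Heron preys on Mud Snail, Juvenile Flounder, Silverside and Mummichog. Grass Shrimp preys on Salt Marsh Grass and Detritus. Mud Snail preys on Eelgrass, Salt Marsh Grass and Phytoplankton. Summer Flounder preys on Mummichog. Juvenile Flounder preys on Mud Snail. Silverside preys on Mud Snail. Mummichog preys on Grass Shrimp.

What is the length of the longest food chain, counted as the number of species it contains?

4 species

One longest chain: Salt Marsh Grass → Mud Snail → Juvenile Flounder → Blue Heron.
It has 4 species and 3 links.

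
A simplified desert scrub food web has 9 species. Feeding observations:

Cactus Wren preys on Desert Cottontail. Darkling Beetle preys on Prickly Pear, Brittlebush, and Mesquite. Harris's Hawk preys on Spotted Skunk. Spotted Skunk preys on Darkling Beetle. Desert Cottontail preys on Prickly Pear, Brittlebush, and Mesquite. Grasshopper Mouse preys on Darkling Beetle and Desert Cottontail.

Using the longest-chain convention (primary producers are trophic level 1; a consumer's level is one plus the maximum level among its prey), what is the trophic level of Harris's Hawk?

Mesquite is a producer → level 1.
Darkling Beetle eats Mesquite (level 1); other prey at levels: Brittlebush 1, Prickly Pear 1 → level 2.
Spotted Skunk eats Darkling Beetle → level 3.
Harris's Hawk eats Spotted Skunk → level 4.

Trophic level 4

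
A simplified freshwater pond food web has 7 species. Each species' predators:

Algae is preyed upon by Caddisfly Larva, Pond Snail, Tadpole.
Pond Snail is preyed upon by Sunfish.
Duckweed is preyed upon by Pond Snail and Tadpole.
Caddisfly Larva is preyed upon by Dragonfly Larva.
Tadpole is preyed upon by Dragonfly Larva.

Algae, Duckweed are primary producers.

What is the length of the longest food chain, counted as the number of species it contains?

One longest chain: Algae → Pond Snail → Sunfish.
It has 3 species and 2 links.

3 species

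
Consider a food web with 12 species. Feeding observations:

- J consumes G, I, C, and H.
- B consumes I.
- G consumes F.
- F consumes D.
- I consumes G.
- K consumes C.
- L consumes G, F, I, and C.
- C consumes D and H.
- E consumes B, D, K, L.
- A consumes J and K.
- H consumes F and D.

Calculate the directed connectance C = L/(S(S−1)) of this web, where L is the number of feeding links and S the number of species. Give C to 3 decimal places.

C = 0.174

The web has S = 12 species and L = 23 feeding links.
C = L / (S(S−1)) = 23 / 132 = 0.1742 ≈ 0.174.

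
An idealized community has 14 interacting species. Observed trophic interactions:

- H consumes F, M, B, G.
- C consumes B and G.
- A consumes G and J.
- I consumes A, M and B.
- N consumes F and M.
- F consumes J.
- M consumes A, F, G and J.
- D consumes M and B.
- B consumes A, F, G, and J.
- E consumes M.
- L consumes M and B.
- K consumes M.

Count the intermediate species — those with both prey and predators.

4

Intermediate species (has both prey and predators): A, F, B, M.
Count: 4.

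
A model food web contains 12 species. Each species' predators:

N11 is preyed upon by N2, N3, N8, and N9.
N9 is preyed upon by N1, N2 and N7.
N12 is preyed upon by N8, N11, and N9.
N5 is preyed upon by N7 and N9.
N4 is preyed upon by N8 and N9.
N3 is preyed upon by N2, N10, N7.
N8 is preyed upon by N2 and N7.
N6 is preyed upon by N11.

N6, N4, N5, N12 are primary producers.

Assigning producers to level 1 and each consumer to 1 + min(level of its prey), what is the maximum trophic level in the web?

4

Producers (level 1): N6, N4, N5, N12.
Following each consumer down to its lowest-level prey: N6 → N11 → N3 → N10 (levels 1 through 4).
All prey of N10 (N3 3) are at level 3 or above, so N10 is at level 1 + 3 = 4.
Every consumer has at least one prey at level 3 or below, so none exceeds level 4.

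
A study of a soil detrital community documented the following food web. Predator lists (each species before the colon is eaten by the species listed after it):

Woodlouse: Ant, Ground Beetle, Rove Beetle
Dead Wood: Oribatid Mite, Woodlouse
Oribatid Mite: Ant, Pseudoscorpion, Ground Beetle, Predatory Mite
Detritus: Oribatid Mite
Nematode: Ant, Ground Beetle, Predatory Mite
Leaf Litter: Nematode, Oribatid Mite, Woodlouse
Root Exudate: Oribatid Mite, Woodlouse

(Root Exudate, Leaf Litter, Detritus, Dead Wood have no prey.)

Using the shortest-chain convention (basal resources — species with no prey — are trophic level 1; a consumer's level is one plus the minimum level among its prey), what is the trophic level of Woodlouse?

Root Exudate has no prey (basal) → level 1.
Woodlouse eats Root Exudate → level 2.

Trophic level 2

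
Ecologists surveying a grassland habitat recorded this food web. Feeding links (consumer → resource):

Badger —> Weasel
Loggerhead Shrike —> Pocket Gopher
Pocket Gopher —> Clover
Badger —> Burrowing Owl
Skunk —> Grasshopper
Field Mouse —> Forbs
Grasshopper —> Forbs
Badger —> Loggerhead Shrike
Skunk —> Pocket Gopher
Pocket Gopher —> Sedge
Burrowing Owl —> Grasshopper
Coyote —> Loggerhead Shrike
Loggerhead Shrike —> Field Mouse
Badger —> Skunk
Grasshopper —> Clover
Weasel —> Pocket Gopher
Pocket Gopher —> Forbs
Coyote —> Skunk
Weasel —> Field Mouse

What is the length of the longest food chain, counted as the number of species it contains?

One longest chain: Forbs → Field Mouse → Weasel → Badger.
It has 4 species and 3 links.

4 species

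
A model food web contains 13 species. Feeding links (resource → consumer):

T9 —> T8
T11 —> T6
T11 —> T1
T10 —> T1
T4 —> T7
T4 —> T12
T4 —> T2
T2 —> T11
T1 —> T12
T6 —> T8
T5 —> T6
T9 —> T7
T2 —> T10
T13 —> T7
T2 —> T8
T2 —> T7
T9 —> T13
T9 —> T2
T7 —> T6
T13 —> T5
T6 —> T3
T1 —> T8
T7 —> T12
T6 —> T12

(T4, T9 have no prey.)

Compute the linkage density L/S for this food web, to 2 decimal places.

There are L = 24 links among S = 13 species.
L/S = 24/13 = 1.8462 ≈ 1.85.

L/S = 1.85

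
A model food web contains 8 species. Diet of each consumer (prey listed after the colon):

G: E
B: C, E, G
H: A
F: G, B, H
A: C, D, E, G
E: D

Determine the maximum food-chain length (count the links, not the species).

5 links

One longest chain: D → E → G → A → H → F.
It has 6 species and 5 links.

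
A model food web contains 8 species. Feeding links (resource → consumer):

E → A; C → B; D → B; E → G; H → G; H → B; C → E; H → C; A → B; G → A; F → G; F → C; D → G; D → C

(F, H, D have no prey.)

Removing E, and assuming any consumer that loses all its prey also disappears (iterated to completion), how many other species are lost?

0

Remove E.
Every predator of it retains at least one other prey: G still has F, H, D; A still has G.
No consumer loses all prey, so no secondary extinctions occur.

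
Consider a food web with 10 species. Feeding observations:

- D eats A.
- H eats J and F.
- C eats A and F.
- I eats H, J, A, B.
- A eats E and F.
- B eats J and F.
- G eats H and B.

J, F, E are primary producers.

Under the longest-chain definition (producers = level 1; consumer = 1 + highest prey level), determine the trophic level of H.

J is a producer → level 1.
H eats J (level 1); other prey at levels: F 1 → level 2.

Trophic level 2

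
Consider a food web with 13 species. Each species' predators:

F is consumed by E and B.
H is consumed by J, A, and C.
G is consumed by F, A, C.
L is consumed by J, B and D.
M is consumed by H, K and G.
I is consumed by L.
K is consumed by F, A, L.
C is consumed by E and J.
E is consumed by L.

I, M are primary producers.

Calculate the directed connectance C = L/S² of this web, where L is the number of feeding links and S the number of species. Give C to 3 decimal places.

C = 0.124

The web has S = 13 species and L = 21 feeding links.
C = L / S² = 21 / 169 = 0.1243 ≈ 0.124.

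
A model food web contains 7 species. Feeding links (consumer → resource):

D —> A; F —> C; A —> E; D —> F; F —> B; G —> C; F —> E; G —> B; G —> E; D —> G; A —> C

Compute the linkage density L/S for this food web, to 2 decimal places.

L/S = 1.57

There are L = 11 links among S = 7 species.
L/S = 11/7 = 1.5714 ≈ 1.57.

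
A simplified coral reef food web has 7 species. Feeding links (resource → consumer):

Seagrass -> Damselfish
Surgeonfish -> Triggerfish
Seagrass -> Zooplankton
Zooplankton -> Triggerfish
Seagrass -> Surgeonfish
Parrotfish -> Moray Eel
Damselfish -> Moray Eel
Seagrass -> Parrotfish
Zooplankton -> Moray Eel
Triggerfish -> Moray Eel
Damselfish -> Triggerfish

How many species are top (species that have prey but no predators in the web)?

1

Top species (has prey, but nothing eats it): Moray Eel.
Count: 1.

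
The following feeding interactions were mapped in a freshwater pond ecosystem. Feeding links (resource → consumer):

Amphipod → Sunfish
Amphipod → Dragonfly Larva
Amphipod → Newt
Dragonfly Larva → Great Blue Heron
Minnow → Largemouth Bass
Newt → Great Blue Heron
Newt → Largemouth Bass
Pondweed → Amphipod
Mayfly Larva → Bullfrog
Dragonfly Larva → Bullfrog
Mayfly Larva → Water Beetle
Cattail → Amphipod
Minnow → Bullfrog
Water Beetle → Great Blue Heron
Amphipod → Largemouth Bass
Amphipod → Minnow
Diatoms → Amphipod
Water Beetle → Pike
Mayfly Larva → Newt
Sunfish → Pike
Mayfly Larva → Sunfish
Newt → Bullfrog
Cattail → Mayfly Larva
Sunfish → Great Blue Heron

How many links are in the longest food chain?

One longest chain: Cattail → Mayfly Larva → Water Beetle → Pike.
It has 4 species and 3 links.

3 links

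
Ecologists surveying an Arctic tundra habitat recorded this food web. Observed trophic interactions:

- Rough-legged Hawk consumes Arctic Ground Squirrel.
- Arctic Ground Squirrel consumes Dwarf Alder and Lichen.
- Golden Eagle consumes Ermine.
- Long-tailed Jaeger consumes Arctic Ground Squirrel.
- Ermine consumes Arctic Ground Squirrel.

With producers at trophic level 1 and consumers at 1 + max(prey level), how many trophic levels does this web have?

Producers (level 1): Lichen, Dwarf Alder.
Lichen → Arctic Ground Squirrel → Ermine → Golden Eagle gives Golden Eagle level 4.
No species has a prey at level 4, so no species reaches level 5.

4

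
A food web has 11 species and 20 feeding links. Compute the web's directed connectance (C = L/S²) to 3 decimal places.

The web has S = 11 species and L = 20 feeding links.
C = L / S² = 20 / 121 = 0.1653 ≈ 0.165.

C = 0.165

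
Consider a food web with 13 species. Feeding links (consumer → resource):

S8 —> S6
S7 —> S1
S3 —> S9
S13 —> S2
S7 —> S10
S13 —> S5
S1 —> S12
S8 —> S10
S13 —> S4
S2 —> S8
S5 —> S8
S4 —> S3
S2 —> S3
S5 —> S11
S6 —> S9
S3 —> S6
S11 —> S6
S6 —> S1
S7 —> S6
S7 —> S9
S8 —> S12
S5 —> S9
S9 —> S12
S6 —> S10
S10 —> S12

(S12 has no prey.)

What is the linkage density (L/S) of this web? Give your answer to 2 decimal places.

There are L = 25 links among S = 13 species.
L/S = 25/13 = 1.9231 ≈ 1.92.

L/S = 1.92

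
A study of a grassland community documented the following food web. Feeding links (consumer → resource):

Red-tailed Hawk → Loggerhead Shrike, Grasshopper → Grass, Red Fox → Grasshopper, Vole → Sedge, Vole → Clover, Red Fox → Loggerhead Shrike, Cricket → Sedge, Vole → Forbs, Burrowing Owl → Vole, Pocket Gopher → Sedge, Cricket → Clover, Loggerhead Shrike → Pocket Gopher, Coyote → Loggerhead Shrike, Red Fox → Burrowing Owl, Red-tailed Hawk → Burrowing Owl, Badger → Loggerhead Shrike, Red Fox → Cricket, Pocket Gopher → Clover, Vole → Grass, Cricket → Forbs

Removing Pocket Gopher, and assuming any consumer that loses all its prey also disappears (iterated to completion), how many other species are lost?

Remove Pocket Gopher.
Round 1: Loggerhead Shrike (all prey gone) → extinct.
Round 2: Coyote (all prey gone), Badger (all prey gone) → extinct.
No further losses. Total secondary extinctions: 3.

3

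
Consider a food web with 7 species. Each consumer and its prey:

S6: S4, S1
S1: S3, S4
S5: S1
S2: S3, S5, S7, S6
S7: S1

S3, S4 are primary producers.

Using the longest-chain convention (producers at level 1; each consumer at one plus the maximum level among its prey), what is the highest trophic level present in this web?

Producers (level 1): S3, S4.
S3 → S1 → S5 → S2 gives S2 level 4.
No species has a prey at level 4, so no species reaches level 5.

4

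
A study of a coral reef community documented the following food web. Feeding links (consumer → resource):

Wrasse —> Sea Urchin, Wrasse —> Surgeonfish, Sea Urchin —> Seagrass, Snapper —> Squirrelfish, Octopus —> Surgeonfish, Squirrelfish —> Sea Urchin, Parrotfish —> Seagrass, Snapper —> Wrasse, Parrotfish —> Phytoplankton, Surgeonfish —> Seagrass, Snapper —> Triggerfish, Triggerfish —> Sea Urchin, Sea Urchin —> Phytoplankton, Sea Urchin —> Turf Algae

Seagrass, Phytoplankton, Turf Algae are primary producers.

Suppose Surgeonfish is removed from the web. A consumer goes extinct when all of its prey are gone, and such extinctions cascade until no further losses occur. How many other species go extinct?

1

Remove Surgeonfish.
Round 1: Octopus (all prey gone) → extinct.
No further losses. Total secondary extinctions: 1.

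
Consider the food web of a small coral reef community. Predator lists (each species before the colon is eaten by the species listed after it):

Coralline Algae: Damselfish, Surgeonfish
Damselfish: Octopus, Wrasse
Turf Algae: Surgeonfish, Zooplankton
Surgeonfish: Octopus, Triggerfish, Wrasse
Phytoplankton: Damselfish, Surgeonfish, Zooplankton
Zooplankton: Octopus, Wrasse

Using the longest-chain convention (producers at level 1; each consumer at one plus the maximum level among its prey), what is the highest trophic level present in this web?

Producers (level 1): Coralline Algae, Turf Algae, Phytoplankton.
Coralline Algae → Damselfish → Octopus gives Octopus level 3.
No species has a prey at level 3, so no species reaches level 4.

3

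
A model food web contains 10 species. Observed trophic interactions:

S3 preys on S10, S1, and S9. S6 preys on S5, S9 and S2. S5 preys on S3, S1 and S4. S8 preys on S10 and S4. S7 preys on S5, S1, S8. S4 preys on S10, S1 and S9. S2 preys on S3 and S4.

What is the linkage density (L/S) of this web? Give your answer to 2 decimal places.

There are L = 19 links among S = 10 species.
L/S = 19/10 = 1.9000 ≈ 1.90.

L/S = 1.90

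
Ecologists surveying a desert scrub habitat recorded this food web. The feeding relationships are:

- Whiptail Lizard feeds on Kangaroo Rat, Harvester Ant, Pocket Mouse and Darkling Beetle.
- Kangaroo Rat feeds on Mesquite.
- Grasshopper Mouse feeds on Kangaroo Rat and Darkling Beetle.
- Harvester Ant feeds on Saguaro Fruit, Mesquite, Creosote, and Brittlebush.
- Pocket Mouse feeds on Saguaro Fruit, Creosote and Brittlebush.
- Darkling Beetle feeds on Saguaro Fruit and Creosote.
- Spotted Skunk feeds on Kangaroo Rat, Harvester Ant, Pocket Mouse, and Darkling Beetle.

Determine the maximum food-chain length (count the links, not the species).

2 links

One longest chain: Mesquite → Kangaroo Rat → Grasshopper Mouse.
It has 3 species and 2 links.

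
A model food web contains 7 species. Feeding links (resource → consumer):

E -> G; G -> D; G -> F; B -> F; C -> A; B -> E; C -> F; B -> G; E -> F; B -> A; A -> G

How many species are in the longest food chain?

One longest chain: B → A → G → F.
It has 4 species and 3 links.

4 species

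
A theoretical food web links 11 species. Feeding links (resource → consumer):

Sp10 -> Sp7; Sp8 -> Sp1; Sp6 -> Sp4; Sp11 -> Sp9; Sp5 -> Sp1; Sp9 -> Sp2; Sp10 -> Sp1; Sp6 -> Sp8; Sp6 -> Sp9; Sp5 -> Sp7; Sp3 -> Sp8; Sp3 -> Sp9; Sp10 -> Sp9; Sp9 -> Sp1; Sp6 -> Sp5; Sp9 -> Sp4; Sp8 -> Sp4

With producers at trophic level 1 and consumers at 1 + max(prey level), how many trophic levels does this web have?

3

Producers (level 1): Sp10, Sp3, Sp6, Sp11.
Sp3 → Sp8 → Sp4 gives Sp4 level 3.
No species has a prey at level 3, so no species reaches level 4.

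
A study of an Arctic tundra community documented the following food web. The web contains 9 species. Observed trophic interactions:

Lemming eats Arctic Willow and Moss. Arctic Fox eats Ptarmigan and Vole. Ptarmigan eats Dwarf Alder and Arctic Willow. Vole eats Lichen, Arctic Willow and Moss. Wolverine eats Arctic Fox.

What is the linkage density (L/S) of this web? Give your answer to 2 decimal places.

There are L = 10 links among S = 9 species.
L/S = 10/9 = 1.1111 ≈ 1.11.

L/S = 1.11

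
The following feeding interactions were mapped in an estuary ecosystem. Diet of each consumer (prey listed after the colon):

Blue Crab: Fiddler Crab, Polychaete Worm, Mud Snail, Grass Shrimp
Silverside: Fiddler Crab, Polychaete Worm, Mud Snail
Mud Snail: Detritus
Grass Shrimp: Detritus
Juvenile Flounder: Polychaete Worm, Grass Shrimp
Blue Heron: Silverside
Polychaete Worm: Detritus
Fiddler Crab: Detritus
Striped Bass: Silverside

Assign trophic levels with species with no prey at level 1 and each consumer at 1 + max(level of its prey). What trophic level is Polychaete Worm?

Trophic level 2

Detritus has no prey (basal) → level 1.
Polychaete Worm eats Detritus → level 2.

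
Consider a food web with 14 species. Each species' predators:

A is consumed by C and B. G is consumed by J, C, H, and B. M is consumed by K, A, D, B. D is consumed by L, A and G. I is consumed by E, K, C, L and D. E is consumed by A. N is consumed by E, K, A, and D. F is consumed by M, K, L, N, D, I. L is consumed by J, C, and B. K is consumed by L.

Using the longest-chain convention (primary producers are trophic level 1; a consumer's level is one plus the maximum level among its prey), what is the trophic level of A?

F is a producer → level 1.
N eats F → level 2.
E eats N (level 2); other prey at levels: I 2 → level 3.
A eats E (level 3); other prey at levels: N 2, M 2, D 3 → level 4.

Trophic level 4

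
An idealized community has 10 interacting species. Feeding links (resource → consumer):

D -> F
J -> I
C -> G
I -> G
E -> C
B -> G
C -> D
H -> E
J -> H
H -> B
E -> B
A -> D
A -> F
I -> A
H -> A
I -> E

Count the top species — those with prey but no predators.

Top species (has prey, but nothing eats it): G, F.
Count: 2.

2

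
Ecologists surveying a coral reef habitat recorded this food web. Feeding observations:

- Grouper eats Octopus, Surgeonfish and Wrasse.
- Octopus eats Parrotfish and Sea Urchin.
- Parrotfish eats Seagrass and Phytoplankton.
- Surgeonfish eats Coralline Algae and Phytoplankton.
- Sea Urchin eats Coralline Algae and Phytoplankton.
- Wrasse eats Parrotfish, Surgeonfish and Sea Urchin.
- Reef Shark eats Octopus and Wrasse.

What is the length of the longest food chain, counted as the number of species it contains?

4 species

One longest chain: Coralline Algae → Surgeonfish → Wrasse → Grouper.
It has 4 species and 3 links.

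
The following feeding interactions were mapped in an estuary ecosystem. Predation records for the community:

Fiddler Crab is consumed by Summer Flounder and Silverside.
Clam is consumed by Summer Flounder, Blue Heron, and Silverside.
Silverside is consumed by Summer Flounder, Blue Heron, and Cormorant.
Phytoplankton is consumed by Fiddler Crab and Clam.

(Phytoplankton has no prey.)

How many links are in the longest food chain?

3 links

One longest chain: Phytoplankton → Fiddler Crab → Silverside → Blue Heron.
It has 4 species and 3 links.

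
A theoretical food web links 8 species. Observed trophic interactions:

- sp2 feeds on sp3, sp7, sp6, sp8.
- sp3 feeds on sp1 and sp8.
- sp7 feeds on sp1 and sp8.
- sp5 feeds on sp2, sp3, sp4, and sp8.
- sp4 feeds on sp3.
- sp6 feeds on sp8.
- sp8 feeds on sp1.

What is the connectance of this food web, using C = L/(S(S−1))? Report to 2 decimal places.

The web has S = 8 species and L = 15 feeding links.
C = L / (S(S−1)) = 15 / 56 = 0.2679 ≈ 0.27.

C = 0.27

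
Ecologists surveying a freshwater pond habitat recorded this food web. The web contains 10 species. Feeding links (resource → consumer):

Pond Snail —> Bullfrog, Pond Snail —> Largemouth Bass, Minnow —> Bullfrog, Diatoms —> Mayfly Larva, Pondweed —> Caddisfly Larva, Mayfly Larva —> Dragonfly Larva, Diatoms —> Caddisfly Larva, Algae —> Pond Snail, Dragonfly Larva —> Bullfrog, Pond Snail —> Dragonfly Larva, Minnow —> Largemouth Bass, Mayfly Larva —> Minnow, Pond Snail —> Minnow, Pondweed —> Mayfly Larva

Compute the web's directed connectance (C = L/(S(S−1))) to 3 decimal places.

C = 0.156

The web has S = 10 species and L = 14 feeding links.
C = L / (S(S−1)) = 14 / 90 = 0.1556 ≈ 0.156.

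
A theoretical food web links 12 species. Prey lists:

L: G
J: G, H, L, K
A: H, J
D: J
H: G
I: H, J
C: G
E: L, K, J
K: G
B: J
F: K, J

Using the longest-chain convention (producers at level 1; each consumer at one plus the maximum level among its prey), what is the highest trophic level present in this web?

4

Producers (level 1): G.
G → H → J → I gives I level 4.
No species has a prey at level 4, so no species reaches level 5.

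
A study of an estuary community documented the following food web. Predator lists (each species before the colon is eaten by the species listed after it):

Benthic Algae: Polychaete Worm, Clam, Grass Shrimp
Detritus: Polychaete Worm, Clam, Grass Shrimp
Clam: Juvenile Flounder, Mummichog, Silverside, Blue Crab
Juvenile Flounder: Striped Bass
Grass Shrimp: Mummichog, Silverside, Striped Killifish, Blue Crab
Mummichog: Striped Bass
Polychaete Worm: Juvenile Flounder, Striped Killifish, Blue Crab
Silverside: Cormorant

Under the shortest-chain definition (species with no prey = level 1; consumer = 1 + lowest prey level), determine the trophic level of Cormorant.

Detritus has no prey (basal) → level 1.
Clam eats Detritus → level 2.
Silverside eats Clam → level 3.
Cormorant eats Silverside → level 4.
No prey of Cormorant is below level 3, so 4 is the minimum.

Trophic level 4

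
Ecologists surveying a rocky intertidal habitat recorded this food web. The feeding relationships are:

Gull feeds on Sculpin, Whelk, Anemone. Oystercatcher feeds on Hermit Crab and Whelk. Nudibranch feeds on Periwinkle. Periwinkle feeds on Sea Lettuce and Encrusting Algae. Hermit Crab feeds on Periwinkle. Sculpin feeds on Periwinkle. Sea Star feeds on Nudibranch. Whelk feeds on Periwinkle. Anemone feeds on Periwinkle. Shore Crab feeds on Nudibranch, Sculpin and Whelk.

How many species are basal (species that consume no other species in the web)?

Basal species (no prey listed): Encrusting Algae, Sea Lettuce.
Count: 2.

2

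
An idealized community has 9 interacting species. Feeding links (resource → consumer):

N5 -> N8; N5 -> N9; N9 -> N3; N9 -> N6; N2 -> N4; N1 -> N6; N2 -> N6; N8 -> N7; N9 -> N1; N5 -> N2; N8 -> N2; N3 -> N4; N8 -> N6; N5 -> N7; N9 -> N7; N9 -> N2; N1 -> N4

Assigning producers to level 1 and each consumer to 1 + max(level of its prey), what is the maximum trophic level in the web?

Producers (level 1): N5.
N5 → N9 → N2 → N6 gives N6 level 4.
No species has a prey at level 4, so no species reaches level 5.

4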